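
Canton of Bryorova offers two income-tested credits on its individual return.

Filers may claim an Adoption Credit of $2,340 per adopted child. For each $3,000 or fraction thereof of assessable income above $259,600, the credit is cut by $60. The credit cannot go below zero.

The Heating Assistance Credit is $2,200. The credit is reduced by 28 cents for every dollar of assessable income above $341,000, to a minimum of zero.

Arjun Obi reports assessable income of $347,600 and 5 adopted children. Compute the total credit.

Adoption Credit: base = 5 × $2,340 = $11,700. income exceeds $259,600 by $88,000, which is 30 full-or-partial $3,000 increments; reduction = 30 × $60 = $1,800, leaving $9,900.
Heating Assistance Credit: 28% of the $6,600 excess over $341,000 is $1,848; credit = $2,200 − $1,848 = $352.
Total: $9,900 + $352 = $10,252.

$10,252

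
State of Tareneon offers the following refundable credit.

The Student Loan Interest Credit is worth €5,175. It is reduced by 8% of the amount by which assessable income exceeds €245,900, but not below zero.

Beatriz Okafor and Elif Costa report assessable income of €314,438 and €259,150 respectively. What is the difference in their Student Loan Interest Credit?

Beatriz (€314,438): Student Loan Interest Credit: 8% of the €68,538 excess over €245,900 is €5,483.04 ≥ base, so the credit is €0.
Elif (€259,150): Student Loan Interest Credit: 8% of the €13,250 excess over €245,900 is €1,060; credit = €5,175 − €1,060 = €4,115.
Difference: |€0 − €4,115| = €4,115.

€4,115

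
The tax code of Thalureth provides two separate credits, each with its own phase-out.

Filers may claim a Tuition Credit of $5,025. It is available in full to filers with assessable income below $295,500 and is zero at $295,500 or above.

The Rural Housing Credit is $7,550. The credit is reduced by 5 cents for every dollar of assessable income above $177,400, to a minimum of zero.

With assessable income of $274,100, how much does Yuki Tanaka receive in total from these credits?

$7,740

Tuition Credit: $274,100 is below the $295,500 cutoff, so the full $5,025 applies.
Rural Housing Credit: 5% of the $96,700 excess over $177,400 is $4,835; credit = $7,550 − $4,835 = $2,715.
Total: $5,025 + $2,715 = $7,740.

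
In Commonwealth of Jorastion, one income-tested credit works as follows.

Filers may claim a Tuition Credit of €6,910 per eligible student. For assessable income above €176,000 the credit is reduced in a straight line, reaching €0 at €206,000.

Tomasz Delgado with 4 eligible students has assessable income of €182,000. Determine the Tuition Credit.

Tuition Credit: base = 4 × €6,910 = €27,640. €182,000 is €6,000 into a €30,000 phase-out range, leaving 24,000/30,000 of the credit: €27,640 × 24,000/30,000 = €22,112.

€22,112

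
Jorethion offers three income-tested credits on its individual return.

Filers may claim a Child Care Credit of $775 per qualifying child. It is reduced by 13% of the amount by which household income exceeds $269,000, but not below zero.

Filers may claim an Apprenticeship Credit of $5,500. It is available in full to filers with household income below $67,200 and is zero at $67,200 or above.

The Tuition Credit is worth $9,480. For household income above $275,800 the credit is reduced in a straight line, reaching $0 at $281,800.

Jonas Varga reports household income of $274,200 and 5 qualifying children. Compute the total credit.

$12,679

Child Care Credit: base = 5 × $775 = $3,875. 13% of the $5,200 excess over $269,000 is $676; credit = $3,875 − $676 = $3,199.
Apprenticeship Credit: $274,200 meets or exceeds the $67,200 cutoff, so the credit is $0.
Tuition Credit: $274,200 is at or below the $275,800 threshold, so the full $9,480 applies.
Total: $3,199 + $0 + $9,480 = $12,679.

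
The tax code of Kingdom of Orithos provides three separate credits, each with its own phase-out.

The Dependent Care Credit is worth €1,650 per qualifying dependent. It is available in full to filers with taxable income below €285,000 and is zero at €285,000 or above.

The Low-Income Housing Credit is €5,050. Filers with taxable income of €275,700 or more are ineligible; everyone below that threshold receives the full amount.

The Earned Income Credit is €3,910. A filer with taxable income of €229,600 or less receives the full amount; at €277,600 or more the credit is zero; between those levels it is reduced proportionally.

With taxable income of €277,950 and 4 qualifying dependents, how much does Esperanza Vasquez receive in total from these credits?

Dependent Care Credit: base = 4 × €1,650 = €6,600. €277,950 is below the €285,000 cutoff, so the full €6,600 applies.
Low-Income Housing Credit: €277,950 meets or exceeds the €275,700 cutoff, so the credit is €0.
Earned Income Credit: €277,950 is at or above €277,600, so the credit is €0.
Total: €6,600 + €0 + €0 = €6,600.

€6,600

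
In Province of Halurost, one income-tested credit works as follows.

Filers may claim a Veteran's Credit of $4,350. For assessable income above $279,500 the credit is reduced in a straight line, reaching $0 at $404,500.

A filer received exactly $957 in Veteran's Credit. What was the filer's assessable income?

$957 is 957/4,350 of the full $4,350, so 3,393/4,350 of the $125,000 range has been used: income = $279,500 + $125,000 × 3,393/4,350 = $377,000.

$377,000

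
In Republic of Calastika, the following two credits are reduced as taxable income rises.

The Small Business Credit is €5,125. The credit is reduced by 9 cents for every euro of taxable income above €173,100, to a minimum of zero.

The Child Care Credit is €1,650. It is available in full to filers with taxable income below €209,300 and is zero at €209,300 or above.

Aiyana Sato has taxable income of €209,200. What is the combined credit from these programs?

Small Business Credit: 9% of the €36,100 excess over €173,100 is €3,249; credit = €5,125 − €3,249 = €1,876.
Child Care Credit: €209,200 is below the €209,300 cutoff, so the full €1,650 applies.
Total: €1,876 + €1,650 = €3,526.

€3,526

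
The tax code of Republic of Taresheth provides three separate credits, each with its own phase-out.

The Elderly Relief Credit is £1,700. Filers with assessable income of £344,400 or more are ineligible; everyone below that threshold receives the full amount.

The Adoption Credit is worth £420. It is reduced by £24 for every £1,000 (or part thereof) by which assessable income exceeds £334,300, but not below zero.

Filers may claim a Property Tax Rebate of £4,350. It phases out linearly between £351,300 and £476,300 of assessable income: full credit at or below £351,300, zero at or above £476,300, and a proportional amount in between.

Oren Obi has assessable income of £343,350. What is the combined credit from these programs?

£6,230

Elderly Relief Credit: £343,350 is below the £344,400 cutoff, so the full £1,700 applies.
Adoption Credit: income exceeds £334,300 by £9,050, which is 10 full-or-partial £1,000 increments; reduction = 10 × £24 = £240, leaving £180.
Property Tax Rebate: £343,350 is at or below the £351,300 threshold, so the full £4,350 applies.
Total: £1,700 + £180 + £4,350 = £6,230.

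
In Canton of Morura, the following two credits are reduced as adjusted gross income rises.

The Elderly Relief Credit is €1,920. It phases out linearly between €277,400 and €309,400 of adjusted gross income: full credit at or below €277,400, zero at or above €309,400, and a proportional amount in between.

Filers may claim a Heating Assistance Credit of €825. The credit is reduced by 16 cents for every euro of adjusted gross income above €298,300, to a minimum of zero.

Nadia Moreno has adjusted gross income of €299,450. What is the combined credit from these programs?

Elderly Relief Credit: €299,450 is €22,050 into a €32,000 phase-out range, leaving 9,950/32,000 of the credit: €1,920 × 9,950/32,000 = €597.
Heating Assistance Credit: 16% of the €1,150 excess over €298,300 is €184; credit = €825 − €184 = €641.
Total: €597 + €641 = €1,238.

€1,238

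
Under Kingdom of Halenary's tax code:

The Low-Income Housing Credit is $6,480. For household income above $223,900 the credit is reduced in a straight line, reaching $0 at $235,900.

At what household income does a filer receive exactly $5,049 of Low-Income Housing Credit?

$226,550

$5,049 is 5,049/6,480 of the full $6,480, so 1,431/6,480 of the $12,000 range has been used: income = $223,900 + $12,000 × 1,431/6,480 = $226,550.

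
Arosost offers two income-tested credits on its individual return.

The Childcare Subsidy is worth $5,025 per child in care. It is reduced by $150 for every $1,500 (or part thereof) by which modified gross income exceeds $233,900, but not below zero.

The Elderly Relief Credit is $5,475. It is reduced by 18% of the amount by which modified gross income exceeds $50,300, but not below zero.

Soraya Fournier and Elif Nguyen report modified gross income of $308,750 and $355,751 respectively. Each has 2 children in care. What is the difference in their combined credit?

Soraya ($308,750): Childcare Subsidy: base = 2 × $5,025 = $10,050. income exceeds $233,900 by $74,850, which is 50 full-or-partial $1,500 increments; reduction = 50 × $150 = $7,500, leaving $2,550. Elderly Relief Credit: 18% of the $258,450 excess over $50,300 is $46,521 ≥ base, so the credit is $0. total $2,550 + $0 = $2,550
Elif ($355,751): Childcare Subsidy: base = 2 × $5,025 = $10,050. income exceeds $233,900 by $121,851 → 82 increments × $150 = $12,300 ≥ base, so the credit is $0. Elderly Relief Credit: 18% of the $305,451 excess over $50,300 is $54,981.18 ≥ base, so the credit is $0. total $0 + $0 = $0
Difference: |$2,550 − $0| = $2,550.

$2,550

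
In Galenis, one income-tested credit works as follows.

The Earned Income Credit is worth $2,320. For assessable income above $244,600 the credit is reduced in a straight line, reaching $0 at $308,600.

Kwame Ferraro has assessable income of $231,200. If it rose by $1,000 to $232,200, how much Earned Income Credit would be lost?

At $231,200 — $231,200 is at or below the $244,600 threshold, so the full $2,320 applies.
At $232,200 — $232,200 is at or below the $244,600 threshold, so the full $2,320 applies.
Lost: $2,320 − $2,320 = $0.

$0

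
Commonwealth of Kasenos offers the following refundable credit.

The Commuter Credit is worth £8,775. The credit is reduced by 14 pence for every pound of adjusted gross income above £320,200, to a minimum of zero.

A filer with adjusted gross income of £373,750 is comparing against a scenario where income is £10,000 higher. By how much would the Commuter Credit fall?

£1,278

At £373,750 — 14% of the £53,550 excess over £320,200 is £7,497; credit = £8,775 − £7,497 = £1,278.
At £383,750 — 14% of the £63,550 excess over £320,200 is £8,897 ≥ base, so the credit is £0.
Lost: £1,278 − £0 = £1,278.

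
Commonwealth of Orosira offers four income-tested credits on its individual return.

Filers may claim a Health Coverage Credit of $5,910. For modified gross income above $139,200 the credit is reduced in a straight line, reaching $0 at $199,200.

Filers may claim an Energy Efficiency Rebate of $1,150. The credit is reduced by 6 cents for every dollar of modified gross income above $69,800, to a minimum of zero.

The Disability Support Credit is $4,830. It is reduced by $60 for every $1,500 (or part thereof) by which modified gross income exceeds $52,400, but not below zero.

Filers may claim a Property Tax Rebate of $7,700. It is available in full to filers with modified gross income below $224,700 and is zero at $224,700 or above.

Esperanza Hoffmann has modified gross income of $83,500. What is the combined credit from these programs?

Health Coverage Credit: $83,500 is at or below the $139,200 threshold, so the full $5,910 applies.
Energy Efficiency Rebate: 6% of the $13,700 excess over $69,800 is $822; credit = $1,150 − $822 = $328.
Disability Support Credit: income exceeds $52,400 by $31,100, which is 21 full-or-partial $1,500 increments; reduction = 21 × $60 = $1,260, leaving $3,570.
Property Tax Rebate: $83,500 is below the $224,700 cutoff, so the full $7,700 applies.
Total: $5,910 + $328 + $3,570 + $7,700 = $17,508.

$17,508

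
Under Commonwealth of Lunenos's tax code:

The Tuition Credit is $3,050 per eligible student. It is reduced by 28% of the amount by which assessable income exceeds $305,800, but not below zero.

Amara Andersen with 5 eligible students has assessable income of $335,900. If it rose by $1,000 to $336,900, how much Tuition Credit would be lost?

At $335,900 — base = 5 × $3,050 = $15,250. 28% of the $30,100 excess over $305,800 is $8,428; credit = $15,250 − $8,428 = $6,822.
At $336,900 — base = 5 × $3,050 = $15,250. 28% of the $31,100 excess over $305,800 is $8,708; credit = $15,250 − $8,708 = $6,542.
Lost: $6,822 − $6,542 = $280.

$280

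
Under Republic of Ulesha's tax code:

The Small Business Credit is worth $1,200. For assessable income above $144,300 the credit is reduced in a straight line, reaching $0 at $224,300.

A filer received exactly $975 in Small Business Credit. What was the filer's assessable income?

$975 is 975/1,200 of the full $1,200, so 225/1,200 of the $80,000 range has been used: income = $144,300 + $80,000 × 225/1,200 = $159,300.

$159,300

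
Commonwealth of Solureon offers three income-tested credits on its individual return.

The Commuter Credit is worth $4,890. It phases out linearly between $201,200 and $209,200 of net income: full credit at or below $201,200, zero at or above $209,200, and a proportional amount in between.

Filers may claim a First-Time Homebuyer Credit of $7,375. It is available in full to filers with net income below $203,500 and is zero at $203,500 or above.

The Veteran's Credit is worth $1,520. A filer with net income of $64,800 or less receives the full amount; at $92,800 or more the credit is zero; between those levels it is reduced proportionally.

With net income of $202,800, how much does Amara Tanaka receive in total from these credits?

Commuter Credit: $202,800 is $1,600 into a $8,000 phase-out range, leaving 6,400/8,000 of the credit: $4,890 × 6,400/8,000 = $3,912.
First-Time Homebuyer Credit: $202,800 is below the $203,500 cutoff, so the full $7,375 applies.
Veteran's Credit: $202,800 is at or above $92,800, so the credit is $0.
Total: $3,912 + $7,375 + $0 = $11,287.

$11,287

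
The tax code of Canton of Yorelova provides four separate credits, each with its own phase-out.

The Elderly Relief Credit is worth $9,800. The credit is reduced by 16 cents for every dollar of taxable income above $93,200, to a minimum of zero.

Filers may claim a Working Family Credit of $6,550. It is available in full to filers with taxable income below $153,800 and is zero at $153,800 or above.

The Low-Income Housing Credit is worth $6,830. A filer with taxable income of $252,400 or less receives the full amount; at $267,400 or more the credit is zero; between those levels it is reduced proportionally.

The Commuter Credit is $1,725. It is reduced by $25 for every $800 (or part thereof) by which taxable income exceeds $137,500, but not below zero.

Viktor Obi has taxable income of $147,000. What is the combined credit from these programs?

$15,997

Elderly Relief Credit: 16% of the $53,800 excess over $93,200 is $8,608; credit = $9,800 − $8,608 = $1,192.
Working Family Credit: $147,000 is below the $153,800 cutoff, so the full $6,550 applies.
Low-Income Housing Credit: $147,000 is at or below the $252,400 threshold, so the full $6,830 applies.
Commuter Credit: income exceeds $137,500 by $9,500, which is 12 full-or-partial $800 increments; reduction = 12 × $25 = $300, leaving $1,425.
Total: $1,192 + $6,550 + $6,830 + $1,425 = $15,997.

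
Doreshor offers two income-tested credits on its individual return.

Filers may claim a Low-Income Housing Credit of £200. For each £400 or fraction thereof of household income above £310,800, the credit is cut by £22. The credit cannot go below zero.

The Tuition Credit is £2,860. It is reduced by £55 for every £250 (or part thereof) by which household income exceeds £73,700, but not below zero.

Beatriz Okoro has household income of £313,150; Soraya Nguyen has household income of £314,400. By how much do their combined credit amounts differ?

£66

Beatriz (£313,150): Low-Income Housing Credit: income exceeds £310,800 by £2,350, which is 6 full-or-partial £400 increments; reduction = 6 × £22 = £132, leaving £68. Tuition Credit: income exceeds £73,700 by £239,450 → 958 increments × £55 = £52,690 ≥ base, so the credit is £0. total £68 + £0 = £68
Soraya (£314,400): Low-Income Housing Credit: income exceeds £310,800 by £3,600, which is 9 full-or-partial £400 increments; reduction = 9 × £22 = £198, leaving £2. Tuition Credit: income exceeds £73,700 by £240,700 → 963 increments × £55 = £52,965 ≥ base, so the credit is £0. total £2 + £0 = £2
Difference: |£68 − £2| = £66.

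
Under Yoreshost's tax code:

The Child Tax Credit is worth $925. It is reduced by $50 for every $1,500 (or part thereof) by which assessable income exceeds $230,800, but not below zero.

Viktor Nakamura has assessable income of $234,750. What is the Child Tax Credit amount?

Child Tax Credit: income exceeds $230,800 by $3,950, which is 3 full-or-partial $1,500 increments; reduction = 3 × $50 = $150, leaving $775.

$775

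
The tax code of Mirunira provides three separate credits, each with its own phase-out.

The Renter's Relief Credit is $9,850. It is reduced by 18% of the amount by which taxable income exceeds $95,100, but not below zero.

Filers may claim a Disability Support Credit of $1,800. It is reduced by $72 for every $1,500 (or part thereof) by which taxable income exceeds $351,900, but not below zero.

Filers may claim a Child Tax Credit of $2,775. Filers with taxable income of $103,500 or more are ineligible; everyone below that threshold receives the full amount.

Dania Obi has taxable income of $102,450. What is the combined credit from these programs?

Renter's Relief Credit: 18% of the $7,350 excess over $95,100 is $1,323; credit = $9,850 − $1,323 = $8,527.
Disability Support Credit: $102,450 is at or below the $351,900 threshold, so the full $1,800 applies.
Child Tax Credit: $102,450 is below the $103,500 cutoff, so the full $2,775 applies.
Total: $8,527 + $1,800 + $2,775 = $13,102.

$13,102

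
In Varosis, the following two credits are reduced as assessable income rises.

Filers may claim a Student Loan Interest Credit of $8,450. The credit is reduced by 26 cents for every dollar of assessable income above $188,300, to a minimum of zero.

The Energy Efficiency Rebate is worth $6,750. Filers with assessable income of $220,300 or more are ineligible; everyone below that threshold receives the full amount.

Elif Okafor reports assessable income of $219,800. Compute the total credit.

$7,010

Student Loan Interest Credit: 26% of the $31,500 excess over $188,300 is $8,190; credit = $8,450 − $8,190 = $260.
Energy Efficiency Rebate: $219,800 is below the $220,300 cutoff, so the full $6,750 applies.
Total: $260 + $6,750 = $7,010.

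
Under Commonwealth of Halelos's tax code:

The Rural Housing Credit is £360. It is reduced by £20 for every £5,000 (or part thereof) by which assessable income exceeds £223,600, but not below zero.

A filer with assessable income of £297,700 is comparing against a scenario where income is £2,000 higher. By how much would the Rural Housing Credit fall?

£20

At £297,700 — income exceeds £223,600 by £74,100, which is 15 full-or-partial £5,000 increments; reduction = 15 × £20 = £300, leaving £60.
At £299,700 — income exceeds £223,600 by £76,100, which is 16 full-or-partial £5,000 increments; reduction = 16 × £20 = £320, leaving £40.
Lost: £60 − £40 = £20.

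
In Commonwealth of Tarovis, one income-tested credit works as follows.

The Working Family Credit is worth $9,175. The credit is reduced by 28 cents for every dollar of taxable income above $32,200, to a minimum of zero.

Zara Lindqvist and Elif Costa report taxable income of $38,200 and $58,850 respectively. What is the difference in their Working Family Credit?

Zara ($38,200): Working Family Credit: 28% of the $6,000 excess over $32,200 is $1,680; credit = $9,175 − $1,680 = $7,495.
Elif ($58,850): Working Family Credit: 28% of the $26,650 excess over $32,200 is $7,462; credit = $9,175 − $7,462 = $1,713.
Difference: |$7,495 − $1,713| = $5,782.

$5,782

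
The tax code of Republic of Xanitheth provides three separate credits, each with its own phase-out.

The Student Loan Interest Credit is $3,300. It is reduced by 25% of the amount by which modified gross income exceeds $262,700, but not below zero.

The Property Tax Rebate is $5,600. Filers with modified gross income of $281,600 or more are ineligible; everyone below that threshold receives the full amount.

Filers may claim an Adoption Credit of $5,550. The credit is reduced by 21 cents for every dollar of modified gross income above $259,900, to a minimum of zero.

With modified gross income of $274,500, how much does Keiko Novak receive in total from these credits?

Student Loan Interest Credit: 25% of the $11,800 excess over $262,700 is $2,950; credit = $3,300 − $2,950 = $350.
Property Tax Rebate: $274,500 is below the $281,600 cutoff, so the full $5,600 applies.
Adoption Credit: 21% of the $14,600 excess over $259,900 is $3,066; credit = $5,550 − $3,066 = $2,484.
Total: $350 + $5,600 + $2,484 = $8,434.

$8,434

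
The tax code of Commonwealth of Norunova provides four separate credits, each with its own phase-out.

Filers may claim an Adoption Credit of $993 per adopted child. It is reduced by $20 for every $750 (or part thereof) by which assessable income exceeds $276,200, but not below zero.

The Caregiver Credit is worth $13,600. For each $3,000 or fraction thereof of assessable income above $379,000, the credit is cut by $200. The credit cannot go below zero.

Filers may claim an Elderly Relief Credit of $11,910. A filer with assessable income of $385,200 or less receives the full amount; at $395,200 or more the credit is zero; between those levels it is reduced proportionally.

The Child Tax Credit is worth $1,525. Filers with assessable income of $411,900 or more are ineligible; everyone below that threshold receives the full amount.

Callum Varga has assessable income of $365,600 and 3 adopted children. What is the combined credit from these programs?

$27,614

Adoption Credit: base = 3 × $993 = $2,979. income exceeds $276,200 by $89,400, which is 120 full-or-partial $750 increments; reduction = 120 × $20 = $2,400, leaving $579.
Caregiver Credit: $365,600 is at or below the $379,000 threshold, so the full $13,600 applies.
Elderly Relief Credit: $365,600 is at or below the $385,200 threshold, so the full $11,910 applies.
Child Tax Credit: $365,600 is below the $411,900 cutoff, so the full $1,525 applies.
Total: $579 + $13,600 + $11,910 + $1,525 = $27,614.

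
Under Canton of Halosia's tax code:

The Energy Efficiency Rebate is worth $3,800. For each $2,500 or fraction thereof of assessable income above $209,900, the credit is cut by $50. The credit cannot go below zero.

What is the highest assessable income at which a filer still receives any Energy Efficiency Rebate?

After 75 increments the reduction is 75 × $50 = $3,750, leaving $50; one more increment wipes it out. Increment 75 ends at excess 75 × $2,500 = $187,500, so the highest qualifying income is $209,900 + $187,500 = $397,400.

$397,400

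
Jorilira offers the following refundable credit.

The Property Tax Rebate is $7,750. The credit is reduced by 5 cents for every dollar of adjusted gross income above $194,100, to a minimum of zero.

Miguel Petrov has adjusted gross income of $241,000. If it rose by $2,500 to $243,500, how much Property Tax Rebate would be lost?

$125

At $241,000 — 5% of the $46,900 excess over $194,100 is $2,345; credit = $7,750 − $2,345 = $5,405.
At $243,500 — 5% of the $49,400 excess over $194,100 is $2,470; credit = $7,750 − $2,470 = $5,280.
Lost: $5,405 − $5,280 = $125.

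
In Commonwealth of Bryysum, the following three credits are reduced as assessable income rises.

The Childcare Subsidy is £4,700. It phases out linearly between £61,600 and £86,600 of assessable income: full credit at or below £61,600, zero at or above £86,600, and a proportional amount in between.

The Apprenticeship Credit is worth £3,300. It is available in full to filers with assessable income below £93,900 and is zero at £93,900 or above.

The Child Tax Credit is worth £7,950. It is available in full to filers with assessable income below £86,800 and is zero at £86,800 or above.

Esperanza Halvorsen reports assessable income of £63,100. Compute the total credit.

£15,668

Childcare Subsidy: £63,100 is £1,500 into a £25,000 phase-out range, leaving 23,500/25,000 of the credit: £4,700 × 23,500/25,000 = £4,418.
Apprenticeship Credit: £63,100 is below the £93,900 cutoff, so the full £3,300 applies.
Child Tax Credit: £63,100 is below the £86,800 cutoff, so the full £7,950 applies.
Total: £4,418 + £3,300 + £7,950 = £15,668.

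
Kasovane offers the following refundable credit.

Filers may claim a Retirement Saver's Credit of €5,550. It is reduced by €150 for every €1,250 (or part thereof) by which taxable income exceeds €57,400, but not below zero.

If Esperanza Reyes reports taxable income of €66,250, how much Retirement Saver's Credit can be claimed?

Retirement Saver's Credit: income exceeds €57,400 by €8,850, which is 8 full-or-partial €1,250 increments; reduction = 8 × €150 = €1,200, leaving €4,350.

€4,350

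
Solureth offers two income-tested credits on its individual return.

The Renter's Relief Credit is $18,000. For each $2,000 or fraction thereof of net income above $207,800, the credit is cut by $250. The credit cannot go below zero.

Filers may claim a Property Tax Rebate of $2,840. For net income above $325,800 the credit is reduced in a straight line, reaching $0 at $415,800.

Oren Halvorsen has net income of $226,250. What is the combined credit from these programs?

Renter's Relief Credit: income exceeds $207,800 by $18,450, which is 10 full-or-partial $2,000 increments; reduction = 10 × $250 = $2,500, leaving $15,500.
Property Tax Rebate: $226,250 is at or below the $325,800 threshold, so the full $2,840 applies.
Total: $15,500 + $2,840 = $18,340.

$18,340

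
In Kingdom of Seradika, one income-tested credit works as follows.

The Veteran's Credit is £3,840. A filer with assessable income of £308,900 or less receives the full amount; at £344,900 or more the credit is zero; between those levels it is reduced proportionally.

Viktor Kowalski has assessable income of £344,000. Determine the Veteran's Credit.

Veteran's Credit: £344,000 is £35,100 into a £36,000 phase-out range, leaving 900/36,000 of the credit: £3,840 × 900/36,000 = £96.

£96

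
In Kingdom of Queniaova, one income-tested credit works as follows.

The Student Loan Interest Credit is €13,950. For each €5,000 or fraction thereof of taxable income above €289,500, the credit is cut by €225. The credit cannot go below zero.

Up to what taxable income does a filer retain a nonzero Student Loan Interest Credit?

€594,500

After 61 increments the reduction is 61 × €225 = €13,725, leaving €225; one more increment wipes it out. Increment 61 ends at excess 61 × €5,000 = €305,000, so the highest qualifying income is €289,500 + €305,000 = €594,500.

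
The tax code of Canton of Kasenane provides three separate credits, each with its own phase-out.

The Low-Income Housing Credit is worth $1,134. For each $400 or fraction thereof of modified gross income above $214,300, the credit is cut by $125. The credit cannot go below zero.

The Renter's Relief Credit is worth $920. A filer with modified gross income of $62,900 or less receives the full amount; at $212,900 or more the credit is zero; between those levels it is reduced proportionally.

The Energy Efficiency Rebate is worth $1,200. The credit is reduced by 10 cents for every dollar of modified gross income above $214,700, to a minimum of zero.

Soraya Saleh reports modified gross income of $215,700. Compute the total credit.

Low-Income Housing Credit: income exceeds $214,300 by $1,400, which is 4 full-or-partial $400 increments; reduction = 4 × $125 = $500, leaving $634.
Renter's Relief Credit: $215,700 is at or above $212,900, so the credit is $0.
Energy Efficiency Rebate: 10% of the $1,000 excess over $214,700 is $100; credit = $1,200 − $100 = $1,100.
Total: $634 + $0 + $1,100 = $1,734.

$1,734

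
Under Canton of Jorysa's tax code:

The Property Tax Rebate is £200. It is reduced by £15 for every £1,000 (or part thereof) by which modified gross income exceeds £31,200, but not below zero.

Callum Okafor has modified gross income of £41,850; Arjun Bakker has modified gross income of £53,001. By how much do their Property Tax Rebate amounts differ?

Callum (£41,850): Property Tax Rebate: income exceeds £31,200 by £10,650, which is 11 full-or-partial £1,000 increments; reduction = 11 × £15 = £165, leaving £35.
Arjun (£53,001): Property Tax Rebate: income exceeds £31,200 by £21,801 → 22 increments × £15 = £330 ≥ base, so the credit is £0.
Difference: |£35 − £0| = £35.

£35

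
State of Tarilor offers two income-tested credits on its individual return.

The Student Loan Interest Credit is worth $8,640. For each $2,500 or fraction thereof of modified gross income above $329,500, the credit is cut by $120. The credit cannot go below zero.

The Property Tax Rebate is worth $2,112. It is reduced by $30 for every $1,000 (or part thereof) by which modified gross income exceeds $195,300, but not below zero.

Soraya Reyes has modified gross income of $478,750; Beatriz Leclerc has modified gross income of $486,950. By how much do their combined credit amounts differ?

Soraya ($478,750): Student Loan Interest Credit: income exceeds $329,500 by $149,250, which is 60 full-or-partial $2,500 increments; reduction = 60 × $120 = $7,200, leaving $1,440. Property Tax Rebate: income exceeds $195,300 by $283,450 → 284 increments × $30 = $8,520 ≥ base, so the credit is $0. total $1,440 + $0 = $1,440
Beatriz ($486,950): Student Loan Interest Credit: income exceeds $329,500 by $157,450, which is 63 full-or-partial $2,500 increments; reduction = 63 × $120 = $7,560, leaving $1,080. Property Tax Rebate: income exceeds $195,300 by $291,650 → 292 increments × $30 = $8,760 ≥ base, so the credit is $0. total $1,080 + $0 = $1,080
Difference: |$1,440 − $1,080| = $360.

$360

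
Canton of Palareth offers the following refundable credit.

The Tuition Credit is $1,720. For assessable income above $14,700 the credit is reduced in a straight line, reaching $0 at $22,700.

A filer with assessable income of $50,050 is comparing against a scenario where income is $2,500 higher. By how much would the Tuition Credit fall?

$0

At $50,050 — $50,050 is at or above $22,700, so the credit is $0.
At $52,550 — $52,550 is at or above $22,700, so the credit is $0.
Lost: $0 − $0 = $0.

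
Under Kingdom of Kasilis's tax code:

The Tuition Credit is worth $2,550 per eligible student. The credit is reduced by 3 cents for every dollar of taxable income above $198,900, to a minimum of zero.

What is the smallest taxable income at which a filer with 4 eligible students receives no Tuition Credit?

$538,900

Full credit = 4 × $2,550 = $10,200.
The credit falls by 3% of each dollar above $198,900, so it reaches zero when the excess is $10,200 / 3% = $340,000: income = $198,900 + $340,000 = $538,900.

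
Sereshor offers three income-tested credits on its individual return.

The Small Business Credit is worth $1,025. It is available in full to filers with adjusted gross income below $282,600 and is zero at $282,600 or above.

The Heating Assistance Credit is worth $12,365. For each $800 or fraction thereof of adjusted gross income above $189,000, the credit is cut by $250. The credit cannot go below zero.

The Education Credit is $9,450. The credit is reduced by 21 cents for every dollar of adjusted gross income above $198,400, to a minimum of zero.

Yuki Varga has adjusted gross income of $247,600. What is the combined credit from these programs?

$1,025

Small Business Credit: $247,600 is below the $282,600 cutoff, so the full $1,025 applies.
Heating Assistance Credit: income exceeds $189,000 by $58,600 → 74 increments × $250 = $18,500 ≥ base, so the credit is $0.
Education Credit: 21% of the $49,200 excess over $198,400 is $10,332 ≥ base, so the credit is $0.
Total: $1,025 + $0 + $0 = $1,025.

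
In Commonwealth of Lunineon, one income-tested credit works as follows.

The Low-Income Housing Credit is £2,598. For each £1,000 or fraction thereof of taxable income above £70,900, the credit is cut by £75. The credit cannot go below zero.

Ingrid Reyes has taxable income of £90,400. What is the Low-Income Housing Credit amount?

£1,098

Low-Income Housing Credit: income exceeds £70,900 by £19,500, which is 20 full-or-partial £1,000 increments; reduction = 20 × £75 = £1,500, leaving £1,098.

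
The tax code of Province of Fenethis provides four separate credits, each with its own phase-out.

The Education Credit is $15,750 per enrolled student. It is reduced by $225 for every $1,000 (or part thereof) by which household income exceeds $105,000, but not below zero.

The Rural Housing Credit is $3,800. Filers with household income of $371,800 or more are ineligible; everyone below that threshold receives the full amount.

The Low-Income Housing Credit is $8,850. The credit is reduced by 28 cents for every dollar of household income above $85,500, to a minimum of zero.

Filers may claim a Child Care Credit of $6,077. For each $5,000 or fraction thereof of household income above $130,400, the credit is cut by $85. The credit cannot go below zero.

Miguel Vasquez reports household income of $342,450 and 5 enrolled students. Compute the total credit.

Education Credit: base = 5 × $15,750 = $78,750. income exceeds $105,000 by $237,450, which is 238 full-or-partial $1,000 increments; reduction = 238 × $225 = $53,550, leaving $25,200.
Rural Housing Credit: $342,450 is below the $371,800 cutoff, so the full $3,800 applies.
Low-Income Housing Credit: 28% of the $256,950 excess over $85,500 is $71,946 ≥ base, so the credit is $0.
Child Care Credit: income exceeds $130,400 by $212,050, which is 43 full-or-partial $5,000 increments; reduction = 43 × $85 = $3,655, leaving $2,422.
Total: $25,200 + $3,800 + $0 + $2,422 = $31,422.

$31,422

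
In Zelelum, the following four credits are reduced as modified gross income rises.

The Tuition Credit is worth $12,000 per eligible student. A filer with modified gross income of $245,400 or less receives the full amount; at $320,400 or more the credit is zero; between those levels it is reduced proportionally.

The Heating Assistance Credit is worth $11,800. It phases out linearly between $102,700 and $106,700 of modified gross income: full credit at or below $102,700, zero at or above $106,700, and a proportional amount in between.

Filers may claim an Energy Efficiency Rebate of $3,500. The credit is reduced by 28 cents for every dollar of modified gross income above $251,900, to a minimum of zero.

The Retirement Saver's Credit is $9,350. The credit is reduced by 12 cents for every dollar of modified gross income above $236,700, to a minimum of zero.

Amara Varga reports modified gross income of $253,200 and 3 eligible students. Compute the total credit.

Tuition Credit: base = 3 × $12,000 = $36,000. $253,200 is $7,800 into a $75,000 phase-out range, leaving 67,200/75,000 of the credit: $36,000 × 67,200/75,000 = $32,256.
Heating Assistance Credit: $253,200 is at or above $106,700, so the credit is $0.
Energy Efficiency Rebate: 28% of the $1,300 excess over $251,900 is $364; credit = $3,500 − $364 = $3,136.
Retirement Saver's Credit: 12% of the $16,500 excess over $236,700 is $1,980; credit = $9,350 − $1,980 = $7,370.
Total: $32,256 + $0 + $3,136 + $7,370 = $42,762.

$42,762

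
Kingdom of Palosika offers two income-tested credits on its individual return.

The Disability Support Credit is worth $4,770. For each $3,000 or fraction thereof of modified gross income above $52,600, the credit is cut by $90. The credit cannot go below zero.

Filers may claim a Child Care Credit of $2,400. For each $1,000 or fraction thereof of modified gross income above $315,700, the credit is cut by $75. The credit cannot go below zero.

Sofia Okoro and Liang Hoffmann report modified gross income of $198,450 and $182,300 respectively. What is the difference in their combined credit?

$450

Sofia ($198,450): Disability Support Credit: income exceeds $52,600 by $145,850, which is 49 full-or-partial $3,000 increments; reduction = 49 × $90 = $4,410, leaving $360. Child Care Credit: $198,450 is at or below the $315,700 threshold, so the full $2,400 applies. total $360 + $2,400 = $2,760
Liang ($182,300): Disability Support Credit: income exceeds $52,600 by $129,700, which is 44 full-or-partial $3,000 increments; reduction = 44 × $90 = $3,960, leaving $810. Child Care Credit: $182,300 is at or below the $315,700 threshold, so the full $2,400 applies. total $810 + $2,400 = $3,210
Difference: |$2,760 − $3,210| = $450.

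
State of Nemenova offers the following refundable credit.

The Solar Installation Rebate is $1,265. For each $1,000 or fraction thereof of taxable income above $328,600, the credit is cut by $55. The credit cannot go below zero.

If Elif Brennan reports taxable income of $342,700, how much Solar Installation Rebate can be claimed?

Solar Installation Rebate: income exceeds $328,600 by $14,100, which is 15 full-or-partial $1,000 increments; reduction = 15 × $55 = $825, leaving $440.

$440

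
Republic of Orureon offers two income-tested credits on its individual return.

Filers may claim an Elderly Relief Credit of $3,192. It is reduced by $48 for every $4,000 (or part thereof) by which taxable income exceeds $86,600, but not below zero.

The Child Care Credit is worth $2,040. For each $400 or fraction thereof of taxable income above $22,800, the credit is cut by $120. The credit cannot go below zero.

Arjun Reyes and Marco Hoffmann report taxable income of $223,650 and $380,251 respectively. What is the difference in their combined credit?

$1,512

Arjun ($223,650): Elderly Relief Credit: income exceeds $86,600 by $137,050, which is 35 full-or-partial $4,000 increments; reduction = 35 × $48 = $1,680, leaving $1,512. Child Care Credit: income exceeds $22,800 by $200,850 → 503 increments × $120 = $60,360 ≥ base, so the credit is $0. total $1,512 + $0 = $1,512
Marco ($380,251): Elderly Relief Credit: income exceeds $86,600 by $293,651 → 74 increments × $48 = $3,552 ≥ base, so the credit is $0. Child Care Credit: income exceeds $22,800 by $357,451 → 894 increments × $120 = $107,280 ≥ base, so the credit is $0. total $0 + $0 = $0
Difference: |$1,512 − $0| = $1,512.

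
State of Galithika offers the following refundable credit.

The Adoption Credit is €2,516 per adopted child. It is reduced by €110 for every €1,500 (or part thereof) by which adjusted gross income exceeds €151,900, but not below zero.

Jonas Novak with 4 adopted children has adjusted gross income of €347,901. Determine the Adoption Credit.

Adoption Credit: base = 4 × €2,516 = €10,064. income exceeds €151,900 by €196,001 → 131 increments × €110 = €14,410 ≥ base, so the credit is €0.

€0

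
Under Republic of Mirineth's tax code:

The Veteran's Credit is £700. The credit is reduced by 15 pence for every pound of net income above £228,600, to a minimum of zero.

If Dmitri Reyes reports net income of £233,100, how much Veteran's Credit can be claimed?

£25

Veteran's Credit: 15% of the £4,500 excess over £228,600 is £675; credit = £700 − £675 = £25.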